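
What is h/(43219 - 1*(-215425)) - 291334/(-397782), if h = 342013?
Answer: 105699203131/51441963804 ≈ 2.0547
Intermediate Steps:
h/(43219 - 1*(-215425)) - 291334/(-397782) = 342013/(43219 - 1*(-215425)) - 291334/(-397782) = 342013/(43219 + 215425) - 291334*(-1/397782) = 342013/258644 + 145667/198891 = 105699203131/51441963804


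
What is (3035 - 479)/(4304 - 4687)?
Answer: -2556/383 ≈ -6.6736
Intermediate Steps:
(3035 - 479)/(4304 - 4687) = 2556/(-383) = 2556*(-1/383) = -2556/383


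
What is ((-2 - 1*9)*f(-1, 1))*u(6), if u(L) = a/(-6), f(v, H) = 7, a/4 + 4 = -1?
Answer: -770/3 ≈ -256.67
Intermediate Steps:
a = -20 (a = -16 + 4*(-1) = -16 - 4 = -20)
u(L) = 10/3 (u(L) = -20/(-6) = -20*(-1/6) = 10/3)
((-2 - 1*9)*f(-1, 1))*u(6) = ((-2 - 1*9)*7)*(10/3) = ((-2 - 9)*7)*(10/3) = -11*7*(10/3) = -77*10/3 = -770/3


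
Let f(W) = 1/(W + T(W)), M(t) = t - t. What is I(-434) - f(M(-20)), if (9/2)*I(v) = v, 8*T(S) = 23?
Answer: -20036/207 ≈ -96.792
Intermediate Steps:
M(t) = 0
T(S) = 23/8 (T(S) = (⅛)*23 = 23/8)
I(v) = 2*v/9
f(W) = 1/(23/8 + W) (f(W) = 1/(W + 23/8) = 1/(23/8 + W))
I(-434) - f(M(-20)) = (2/9)*(-434) - 8/(23 + 8*0) = -868/9 - 8/(23 + 0) = -868/9 - 8/23 = -20036/207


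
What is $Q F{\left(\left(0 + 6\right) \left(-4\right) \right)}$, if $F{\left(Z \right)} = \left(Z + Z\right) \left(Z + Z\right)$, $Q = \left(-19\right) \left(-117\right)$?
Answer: $5121792$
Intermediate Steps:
$Q = 2223$
$F{\left(Z \right)} = 4 Z^{2}$ ($F{\left(Z \right)} = 2 Z 2 Z = 4 Z^{2}$)
$Q F{\left(\left(0 + 6\right) \left(-4\right) \right)} = 2223 \cdot 4 \left(\left(0 + 6\right) \left(-4\right)\right)^{2} = 2223 \cdot 4 \left(6 \left(-4\right)\right)^{2} = 2223 \cdot 4 \left(-24\right)^{2} = 2223 \cdot 4 \cdot 576 = 2223 \cdot 2304 = 5121792$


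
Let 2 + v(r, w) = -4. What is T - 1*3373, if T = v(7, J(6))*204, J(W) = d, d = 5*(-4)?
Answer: -4597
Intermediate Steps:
d = -20
J(W) = -20
v(r, w) = -6 (v(r, w) = -2 - 4 = -6)
T = -1224 (T = -6*204 = -1224)
T - 1*3373 = -1224 - 1*3373 = -1224 - 3373 = -4597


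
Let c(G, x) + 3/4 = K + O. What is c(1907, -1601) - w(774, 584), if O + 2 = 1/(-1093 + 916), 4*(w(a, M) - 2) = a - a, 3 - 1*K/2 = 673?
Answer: -952087/708 ≈ -1344.8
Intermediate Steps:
K = -1340 (K = 6 - 2*673 = 6 - 1346 = -1340)
w(a, M) = 2 (w(a, M) = 2 + (a - a)/4 = 2 + (¼)*0 = 2 + 0 = 2)
O = -355/177 (O = -2 + 1/(-1093 + 916) = -2 + 1/(-177) = -2 - 1/177 = -355/177 ≈ -2.0056)
c(G, x) = -950671/708 (c(G, x) = -¾ + (-1340 - 355/177) = -¾ - 237535/177 = -950671/708)
c(1907, -1601) - w(774, 584) = -950671/708 - 1*2 = -950671/708 - 2 = -952087/708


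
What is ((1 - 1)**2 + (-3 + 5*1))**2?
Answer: 4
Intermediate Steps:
((1 - 1)**2 + (-3 + 5*1))**2 = (0**2 + (-3 + 5))**2 = (0 + 2)**2 = 2**2 = 4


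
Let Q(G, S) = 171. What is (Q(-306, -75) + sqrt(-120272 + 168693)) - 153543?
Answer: -153372 + sqrt(48421) ≈ -1.5315e+5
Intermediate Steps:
(Q(-306, -75) + sqrt(-120272 + 168693)) - 153543 = (171 + sqrt(-120272 + 168693)) - 153543 = (171 + sqrt(48421)) - 153543 = -153372 + sqrt(48421)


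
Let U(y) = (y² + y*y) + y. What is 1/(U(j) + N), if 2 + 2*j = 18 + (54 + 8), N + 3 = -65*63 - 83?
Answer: -1/1100 ≈ -0.00090909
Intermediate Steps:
N = -4181 (N = -3 + (-65*63 - 83) = -3 + (-4095 - 83) = -3 - 4178 = -4181)
j = 39 (j = -1 + (18 + (54 + 8))/2 = -1 + (18 + 62)/2 = -1 + (½)*80 = -1 + 40 = 39)
U(y) = y + 2*y² (U(y) = (y² + y²) + y = 2*y² + y = y + 2*y²)
1/(U(j) + N) = 1/(39*(1 + 2*39) - 4181) = 1/(39*(1 + 78) - 4181) = 1/(39*79 - 4181) = 1/(3081 - 4181) = 1/(-1100) = -1/1100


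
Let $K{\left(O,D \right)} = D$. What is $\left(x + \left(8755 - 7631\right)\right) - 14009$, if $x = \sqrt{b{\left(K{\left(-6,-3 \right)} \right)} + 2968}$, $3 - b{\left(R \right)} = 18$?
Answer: $-12885 + \sqrt{2953} \approx -12831.0$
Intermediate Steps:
$b{\left(R \right)} = -15$ ($b{\left(R \right)} = 3 - 18 = -15$)
$x = \sqrt{2953}$ ($x = \sqrt{-15 + 2968} = \sqrt{2953} \approx 54.341$)
$\left(x + \left(8755 - 7631\right)\right) - 14009 = \left(\sqrt{2953} + \left(8755 - 7631\right)\right) - 14009 = \left(\sqrt{2953} + 1124\right) - 14009 = \left(1124 + \sqrt{2953}\right) - 14009 = -12885 + \sqrt{2953}$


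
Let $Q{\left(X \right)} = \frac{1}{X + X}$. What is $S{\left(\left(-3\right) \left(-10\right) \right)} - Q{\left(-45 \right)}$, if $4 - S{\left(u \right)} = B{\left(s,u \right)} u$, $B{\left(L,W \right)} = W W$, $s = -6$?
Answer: $- \frac{2429639}{90} \approx -26996.0$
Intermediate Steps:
$B{\left(L,W \right)} = W^{2}$
$S{\left(u \right)} = 4 - u^{3}$ ($S{\left(u \right)} = 4 - u^{2} u = 4 - u^{3}$)
$Q{\left(X \right)} = \frac{1}{2 X}$
$S{\left(\left(-3\right) \left(-10\right) \right)} - Q{\left(-45 \right)} = \left(4 - \left(\left(-3\right) \left(-10\right)\right)^{3}\right) - \frac{1}{2 \left(-45\right)} = \left(4 - 30^{3}\right) - \frac{1}{2} \left(- \frac{1}{45}\right) = \left(4 - 27000\right) - - \frac{1}{90} = \left(4 - 27000\right) + \frac{1}{90} = -26996 + \frac{1}{90} = - \frac{2429639}{90}$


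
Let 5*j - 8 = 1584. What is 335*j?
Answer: 106664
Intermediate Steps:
j = 1592/5 (j = 8/5 + (⅕)*1584 = 8/5 + 1584/5 = 1592/5 ≈ 318.40)
335*j = 335*(1592/5) = 106664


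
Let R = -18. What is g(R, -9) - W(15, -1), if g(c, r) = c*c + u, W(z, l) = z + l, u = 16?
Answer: 326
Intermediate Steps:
W(z, l) = l + z
g(c, r) = 16 + c**2 (g(c, r) = c*c + 16 = c**2 + 16 = 16 + c**2)
g(R, -9) - W(15, -1) = (16 + (-18)**2) - (-1 + 15) = (16 + 324) - 1*14 = 340 - 14 = 326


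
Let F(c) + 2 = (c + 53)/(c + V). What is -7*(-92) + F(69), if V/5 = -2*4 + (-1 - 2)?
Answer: 4555/7 ≈ 650.71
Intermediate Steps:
V = -55 (V = 5*(-2*4 + (-1 - 2)) = 5*(-8 - 3) = 5*(-11) = -55)
F(c) = -2 + (53 + c)/(-55 + c) (F(c) = -2 + (c + 53)/(c - 55) = -2 + (53 + c)/(-55 + c))
-7*(-92) + F(69) = -7*(-92) + (163 - 1*69)/(-55 + 69) = 644 + (163 - 69)/14 = 644 + (1/14)*94 = 644 + 47/7 = 4555/7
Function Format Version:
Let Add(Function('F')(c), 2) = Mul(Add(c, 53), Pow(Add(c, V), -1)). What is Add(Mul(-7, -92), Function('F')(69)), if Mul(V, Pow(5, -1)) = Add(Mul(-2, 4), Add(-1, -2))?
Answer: Rational(4555, 7) ≈ 650.71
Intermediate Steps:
V = -55 (V = Mul(5, Add(Mul(-2, 4), Add(-1, -2))) = Mul(5, Add(-8, -3)) = Mul(5, -11) = -55)
Function('F')(c) = Add(-2, Mul(Pow(Add(-55, c), -1), Add(53, c))) (Function('F')(c) = Add(-2, Mul(Add(c, 53), Pow(Add(c, -55), -1))) = Add(-2, Mul(Add(53, c), Pow(Add(-55, c), -1))) = Add(-2, Mul(Pow(Add(-55, c), -1), Add(53, c))))
Add(Mul(-7, -92), Function('F')(69)) = Add(Mul(-7, -92), Mul(Pow(Add(-55, 69), -1), Add(163, Mul(-1, 69)))) = Add(644, Mul(Pow(14, -1), Add(163, -69))) = Add(644, Mul(Rational(1, 14), 94)) = Add(644, Rational(47, 7)) = Rational(4555, 7)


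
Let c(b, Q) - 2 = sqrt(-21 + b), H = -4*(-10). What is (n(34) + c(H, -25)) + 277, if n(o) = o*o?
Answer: 1435 + sqrt(19) ≈ 1439.4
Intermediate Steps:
H = 40
c(b, Q) = 2 + sqrt(-21 + b)
n(o) = o**2
(n(34) + c(H, -25)) + 277 = (34**2 + (2 + sqrt(-21 + 40))) + 277 = (1156 + (2 + sqrt(19))) + 277 = (1158 + sqrt(19)) + 277 = 1435 + sqrt(19)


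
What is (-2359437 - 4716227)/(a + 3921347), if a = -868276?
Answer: -7075664/3053071 ≈ -2.3176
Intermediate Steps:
(-2359437 - 4716227)/(a + 3921347) = (-2359437 - 4716227)/(-868276 + 3921347) = -7075664/3053071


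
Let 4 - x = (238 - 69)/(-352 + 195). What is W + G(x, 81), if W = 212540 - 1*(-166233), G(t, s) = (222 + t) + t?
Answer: 59503809/157 ≈ 3.7901e+5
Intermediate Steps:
x = 797/157 (x = 4 - (238 - 69)/(-352 + 195) = 4 - 169/(-157) = 4 - 169*(-1)/157 = 4 - 1*(-169/157) = 4 + 169/157 = 797/157 ≈ 5.0764)
G(t, s) = 222 + 2*t
W = 378773 (W = 212540 + 166233 = 378773)
W + G(x, 81) = 378773 + (222 + 2*(797/157)) = 378773 + (222 + 1594/157) = 378773 + 36448/157 = 59503809/157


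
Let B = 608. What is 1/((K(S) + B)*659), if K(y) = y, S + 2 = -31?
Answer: 1/378925 ≈ 2.6390e-6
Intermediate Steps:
S = -33 (S = -2 - 31 = -33)
1/((K(S) + B)*659) = 1/((-33 + 608)*659) = (1/659)/575 = (1/575)*(1/659) = 1/378925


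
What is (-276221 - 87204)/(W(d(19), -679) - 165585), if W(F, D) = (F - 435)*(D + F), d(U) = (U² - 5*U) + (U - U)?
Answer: 363425/95788 ≈ 3.7941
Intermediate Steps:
d(U) = U² - 5*U (d(U) = (U² - 5*U) + 0 = U² - 5*U)
W(F, D) = (-435 + F)*(D + F)
(-276221 - 87204)/(W(d(19), -679) - 165585) = (-276221 - 87204)/(((19*(-5 + 19))² - 435*(-679) - 8265*(-5 + 19) - 12901*(-5 + 19)) - 165585) = -363425/(((19*14)² + 295365 - 8265*14 - 12901*14) - 165585) = -363425/((266² + 295365 - 435*266 - 679*266) - 165585) = -363425/((70756 + 295365 - 115710 - 180614) - 165585) = -363425/(69797 - 165585) = -363425/(-95788) = -363425*(-1/95788) = 363425/95788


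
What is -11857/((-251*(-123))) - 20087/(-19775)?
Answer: 385673776/610513575 ≈ 0.63172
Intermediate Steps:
-11857/((-251*(-123))) - 20087/(-19775) = -11857/30873 - 20087*(-1/19775) = -11857*1/30873 + 20087/19775 = -11857/30873 + 20087/19775 = 385673776/610513575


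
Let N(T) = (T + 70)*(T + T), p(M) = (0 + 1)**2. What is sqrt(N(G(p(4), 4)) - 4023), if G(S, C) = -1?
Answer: I*sqrt(4161) ≈ 64.506*I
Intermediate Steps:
p(M) = 1 (p(M) = 1**2 = 1)
N(T) = 2*T*(70 + T) (N(T) = (70 + T)*(2*T) = 2*T*(70 + T))
sqrt(N(G(p(4), 4)) - 4023) = sqrt(2*(-1)*(70 - 1) - 4023) = sqrt(2*(-1)*69 - 4023) = sqrt(-138 - 4023) = sqrt(-4161) = I*sqrt(4161)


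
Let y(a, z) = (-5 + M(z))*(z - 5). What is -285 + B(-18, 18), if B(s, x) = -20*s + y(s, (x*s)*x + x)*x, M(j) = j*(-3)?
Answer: -1826386179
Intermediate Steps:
M(j) = -3*j
y(a, z) = (-5 + z)*(-5 - 3*z) (y(a, z) = (-5 - 3*z)*(z - 5) = (-5 - 3*z)*(-5 + z) = (-5 + z)*(-5 - 3*z))
B(s, x) = -20*s + x*(25 - 3*(x + s*x**2)**2 + 10*x + 10*s*x**2) (B(s, x) = -20*s + (25 - 3*((x*s)*x + x)**2 + 10*((x*s)*x + x))*x = -20*s + (25 - 3*((s*x)*x + x)**2 + 10*((s*x)*x + x))*x = -20*s + (25 - 3*(s*x**2 + x)**2 + 10*(s*x**2 + x))*x = -20*s + (25 - 3*(x + s*x**2)**2 + 10*(x + s*x**2))*x = -20*s + (25 - 3*(x + s*x**2)**2 + (10*x + 10*s*x**2))*x = -20*s + (25 - 3*(x + s*x**2)**2 + 10*x + 10*s*x**2)*x = -20*s + x*(25 - 3*(x + s*x**2)**2 + 10*x + 10*s*x**2))
-285 + B(-18, 18) = -285 + (-20*(-18) + 18*(25 - 3*18**2*(1 - 18*18)**2 + 10*18*(1 - 18*18))) = -285 + (360 + 18*(25 - 3*324*(1 - 324)**2 + 10*18*(1 - 324))) = -285 + (360 + 18*(25 - 3*324*(-323)**2 + 10*18*(-323))) = -285 + (360 + 18*(25 - 3*324*104329 - 58140)) = -285 + (360 + 18*(25 - 101407788 - 58140)) = -285 + (360 + 18*(-101465903)) = -285 + (360 - 1826386254) = -285 - 1826385894 = -1826386179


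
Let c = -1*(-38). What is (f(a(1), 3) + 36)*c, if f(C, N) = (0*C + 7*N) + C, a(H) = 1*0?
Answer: 2166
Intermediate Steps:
a(H) = 0
c = 38
f(C, N) = C + 7*N (f(C, N) = (0 + 7*N) + C = 7*N + C = C + 7*N)
(f(a(1), 3) + 36)*c = ((0 + 7*3) + 36)*38 = ((0 + 21) + 36)*38 = (21 + 36)*38 = 57*38 = 2166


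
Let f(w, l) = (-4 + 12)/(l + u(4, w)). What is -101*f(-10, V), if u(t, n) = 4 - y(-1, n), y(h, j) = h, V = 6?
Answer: -808/11 ≈ -73.455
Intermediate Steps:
u(t, n) = 5 (u(t, n) = 4 - 1*(-1) = 4 + 1 = 5)
f(w, l) = 8/(5 + l) (f(w, l) = (-4 + 12)/(l + 5) = 8/(5 + l))
-101*f(-10, V) = -808/(5 + 6) = -808/11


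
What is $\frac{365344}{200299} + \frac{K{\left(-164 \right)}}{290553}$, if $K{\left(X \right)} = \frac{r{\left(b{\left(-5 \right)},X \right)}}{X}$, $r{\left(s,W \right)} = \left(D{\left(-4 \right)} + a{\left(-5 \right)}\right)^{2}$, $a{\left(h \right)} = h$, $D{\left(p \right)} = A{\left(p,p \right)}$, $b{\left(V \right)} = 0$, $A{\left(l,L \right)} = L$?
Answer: $\frac{5802959397943}{3181461985636} \approx 1.824$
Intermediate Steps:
$D{\left(p \right)} = p$
$r{\left(s,W \right)} = 81$ ($r{\left(s,W \right)} = \left(-4 - 5\right)^{2} = \left(-9\right)^{2} = 81$)
$K{\left(X \right)} = \frac{81}{X}$
$\frac{365344}{200299} + \frac{K{\left(-164 \right)}}{290553} = \frac{365344}{200299} + \frac{81 \frac{1}{-164}}{290553} = 365344 \cdot \frac{1}{200299} + 81 \left(- \frac{1}{164}\right) \frac{1}{290553} = \frac{365344}{200299} - \frac{27}{15883564} = \frac{5802959397943}{3181461985636}$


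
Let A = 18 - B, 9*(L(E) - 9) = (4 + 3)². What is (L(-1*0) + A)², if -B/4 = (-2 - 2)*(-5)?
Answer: 1024144/81 ≈ 12644.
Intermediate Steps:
B = -80 (B = -4*(-2 - 2)*(-5) = -(-16)*(-5) = -4*20 = -80)
L(E) = 130/9 (L(E) = 9 + (4 + 3)²/9 = 9 + (⅑)*7² = 9 + (⅑)*49 = 9 + 49/9 = 130/9)
A = 98 (A = 18 - 1*(-80) = 18 + 80 = 98)
(L(-1*0) + A)² = (130/9 + 98)² = (1012/9)² = 1024144/81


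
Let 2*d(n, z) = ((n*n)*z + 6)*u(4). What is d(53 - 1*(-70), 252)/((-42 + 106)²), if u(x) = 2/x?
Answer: 1906257/8192 ≈ 232.70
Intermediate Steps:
d(n, z) = 3/2 + z*n²/4 (d(n, z) = (((n*n)*z + 6)*(2/4))/2 = ((n²*z + 6)*(2*(¼)))/2 = ((z*n² + 6)*(½))/2 = ((6 + z*n²)*(½))/2 = (3 + z*n²/2)/2 = 3/2 + z*n²/4)
d(53 - 1*(-70), 252)/((-42 + 106)²) = (3/2 + (¼)*252*(53 - 1*(-70))²)/((-42 + 106)²) = (3/2 + (¼)*252*(53 + 70)²)/(64²) = (3/2 + (¼)*252*123²)/4096 = (3/2 + (¼)*252*15129)*(1/4096) = (3/2 + 953127)*(1/4096) = (1906257/2)*(1/4096) = 1906257/8192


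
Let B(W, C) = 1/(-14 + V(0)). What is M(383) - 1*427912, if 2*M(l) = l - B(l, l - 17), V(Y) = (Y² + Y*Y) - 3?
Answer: -7271248/17 ≈ -4.2772e+5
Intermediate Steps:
V(Y) = -3 + 2*Y² (V(Y) = (Y² + Y²) - 3 = 2*Y² - 3 = -3 + 2*Y²)
B(W, C) = -1/17 (B(W, C) = 1/(-14 + (-3 + 2*0²)) = 1/(-14 + (-3 + 2*0)) = 1/(-14 + (-3 + 0)) = 1/(-14 - 3) = 1/(-17) = -1/17)
M(l) = 1/34 + l/2 (M(l) = (l - 1*(-1/17))/2 = (l + 1/17)/2 = (1/17 + l)/2 = 1/34 + l/2)
M(383) - 1*427912 = (1/34 + (½)*383) - 1*427912 = (1/34 + 383/2) - 427912 = 3256/17 - 427912 = -7271248/17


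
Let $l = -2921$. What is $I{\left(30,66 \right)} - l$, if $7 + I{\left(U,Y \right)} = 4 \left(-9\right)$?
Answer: $2878$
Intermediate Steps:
$I{\left(U,Y \right)} = -43$ ($I{\left(U,Y \right)} = -7 + 4 \left(-9\right) = -7 - 36 = -43$)
$I{\left(30,66 \right)} - l = -43 - -2921 = -43 + 2921 = 2878$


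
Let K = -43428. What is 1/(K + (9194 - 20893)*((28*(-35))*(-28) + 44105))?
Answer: -1/837048383 ≈ -1.1947e-9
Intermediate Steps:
1/(K + (9194 - 20893)*((28*(-35))*(-28) + 44105)) = 1/(-43428 + (9194 - 20893)*((28*(-35))*(-28) + 44105)) = 1/(-43428 - 11699*(-980*(-28) + 44105)) = 1/(-43428 - 11699*(27440 + 44105)) = 1/(-43428 - 11699*71545) = 1/(-43428 - 837004955) = 1/(-837048383) = -1/837048383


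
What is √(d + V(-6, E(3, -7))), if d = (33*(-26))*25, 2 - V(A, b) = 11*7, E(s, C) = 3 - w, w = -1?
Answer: 5*I*√861 ≈ 146.71*I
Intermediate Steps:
E(s, C) = 4 (E(s, C) = 3 - 1*(-1) = 3 + 1 = 4)
V(A, b) = -75 (V(A, b) = 2 - 11*7 = 2 - 1*77 = 2 - 77 = -75)
d = -21450 (d = -858*25 = -21450)
√(d + V(-6, E(3, -7))) = √(-21450 - 75) = √(-21525) = 5*I*√861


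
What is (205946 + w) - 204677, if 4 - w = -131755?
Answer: 133028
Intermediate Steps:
w = 131759 (w = 4 - 1*(-131755) = 4 + 131755 = 131759)
(205946 + w) - 204677 = (205946 + 131759) - 204677 = 337705 - 204677 = 133028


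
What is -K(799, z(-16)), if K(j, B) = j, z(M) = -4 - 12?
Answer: -799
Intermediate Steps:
z(M) = -16
-K(799, z(-16)) = -1*799 = -799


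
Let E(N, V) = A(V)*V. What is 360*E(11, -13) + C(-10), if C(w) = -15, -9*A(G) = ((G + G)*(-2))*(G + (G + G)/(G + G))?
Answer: -324495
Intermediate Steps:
A(G) = 4*G*(1 + G)/9 (A(G) = -(G + G)*(-2)*(G + (G + G)/(G + G))/9 = -(2*G)*(-2)*(G + (2*G)/((2*G)))/9 = -(-4*G)*(G + (2*G)*(1/(2*G)))/9 = -(-4*G)*(G + 1)/9 = -(-4*G)*(1 + G)/9 = -(-4)*G*(1 + G)/9 = 4*G*(1 + G)/9)
E(N, V) = 4*V²*(1 + V)/9 (E(N, V) = (4*V*(1 + V)/9)*V = 4*V²*(1 + V)/9)
360*E(11, -13) + C(-10) = 360*((4/9)*(-13)²*(1 - 13)) - 15 = 360*((4/9)*169*(-12)) - 15 = 360*(-2704/3) - 15 = -324480 - 15 = -324495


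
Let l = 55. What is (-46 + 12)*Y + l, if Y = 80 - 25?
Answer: -1815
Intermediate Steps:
Y = 55
(-46 + 12)*Y + l = (-46 + 12)*55 + 55 = -34*55 + 55 = -1870 + 55 = -1815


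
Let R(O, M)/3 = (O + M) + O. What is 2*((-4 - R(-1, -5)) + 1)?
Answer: 36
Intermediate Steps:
R(O, M) = 3*M + 6*O (R(O, M) = 3*((O + M) + O) = 3*((M + O) + O) = 3*(M + 2*O) = 3*M + 6*O)
2*((-4 - R(-1, -5)) + 1) = 2*((-4 - (3*(-5) + 6*(-1))) + 1) = 2*((-4 - (-15 - 6)) + 1) = 2*((-4 - 1*(-21)) + 1) = 2*((-4 + 21) + 1) = 2*(17 + 1) = 2*18 = 36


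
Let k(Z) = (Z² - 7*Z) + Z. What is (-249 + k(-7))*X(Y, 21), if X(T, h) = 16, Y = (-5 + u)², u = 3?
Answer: -2528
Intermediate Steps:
k(Z) = Z² - 6*Z
Y = 4 (Y = (-5 + 3)² = (-2)² = 4)
(-249 + k(-7))*X(Y, 21) = (-249 - 7*(-6 - 7))*16 = (-249 - 7*(-13))*16 = (-249 + 91)*16 = -158*16 = -2528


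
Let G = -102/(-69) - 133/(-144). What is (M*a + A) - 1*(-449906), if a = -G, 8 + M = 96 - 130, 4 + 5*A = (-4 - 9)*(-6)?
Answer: 1242059833/2760 ≈ 4.5002e+5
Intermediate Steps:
A = 74/5 (A = -4/5 + ((-4 - 9)*(-6))/5 = -4/5 + (-13*(-6))/5 = -4/5 + (1/5)*78 = -4/5 + 78/5 = 74/5 ≈ 14.800)
M = -42 (M = -8 + (96 - 130) = -8 - 34 = -42)
G = 7955/3312 (G = -102*(-1/69) - 133*(-1/144) = 34/23 + 133/144 = 7955/3312 ≈ 2.4019)
a = -7955/3312 (a = -1*7955/3312 = -7955/3312 ≈ -2.4019)
(M*a + A) - 1*(-449906) = (-42*(-7955/3312) + 74/5) - 1*(-449906) = (55685/552 + 74/5) + 449906 = 319273/2760 + 449906 = 1242059833/2760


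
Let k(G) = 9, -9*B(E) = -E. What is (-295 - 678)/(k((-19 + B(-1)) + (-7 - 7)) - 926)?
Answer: 139/131 ≈ 1.0611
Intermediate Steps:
B(E) = E/9 (B(E) = -(-1)*E/9 = E/9)
(-295 - 678)/(k((-19 + B(-1)) + (-7 - 7)) - 926) = (-295 - 678)/(9 - 926) = -973/(-917) = -973*(-1/917) = 139/131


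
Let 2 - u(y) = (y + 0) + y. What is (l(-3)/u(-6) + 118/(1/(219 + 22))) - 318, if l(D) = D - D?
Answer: 28120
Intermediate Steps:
l(D) = 0
u(y) = 2 - 2*y (u(y) = 2 - ((y + 0) + y) = 2 - (y + y) = 2 - 2*y)
(l(-3)/u(-6) + 118/(1/(219 + 22))) - 318 = (0/(2 - 2*(-6)) + 118/(1/(219 + 22))) - 318 = (0/(2 + 12) + 118/(1/241)) - 318 = (0/14 + 118/(1/241)) - 318 = (0*(1/14) + 118*241) - 318 = (0 + 28438) - 318 = 28438 - 318 = 28120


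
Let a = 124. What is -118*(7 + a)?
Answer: -15458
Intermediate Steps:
-118*(7 + a) = -118*(7 + 124) = -118*131 = -15458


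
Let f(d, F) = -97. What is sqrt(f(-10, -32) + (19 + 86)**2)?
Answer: 4*sqrt(683) ≈ 104.54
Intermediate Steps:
sqrt(f(-10, -32) + (19 + 86)**2) = sqrt(-97 + (19 + 86)**2) = sqrt(-97 + 105**2) = sqrt(-97 + 11025) = sqrt(10928) = 4*sqrt(683)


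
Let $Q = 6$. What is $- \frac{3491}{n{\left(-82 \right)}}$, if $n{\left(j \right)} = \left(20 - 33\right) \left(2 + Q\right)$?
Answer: $\frac{3491}{104} \approx 33.567$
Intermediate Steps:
$n{\left(j \right)} = -104$ ($n{\left(j \right)} = \left(20 - 33\right) \left(2 + 6\right) = \left(-13\right) 8 = -104$)
$- \frac{3491}{n{\left(-82 \right)}} = - \frac{3491}{-104} = \left(-3491\right) \left(- \frac{1}{104}\right) = \frac{3491}{104}$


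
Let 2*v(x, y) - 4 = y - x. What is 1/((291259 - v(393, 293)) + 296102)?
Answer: 1/587409 ≈ 1.7024e-6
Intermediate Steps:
v(x, y) = 2 + y/2 - x/2 (v(x, y) = 2 + (y - x)/2 = 2 + (y/2 - x/2) = 2 + y/2 - x/2)
1/((291259 - v(393, 293)) + 296102) = 1/((291259 - (2 + (½)*293 - ½*393)) + 296102) = 1/((291259 - (2 + 293/2 - 393/2)) + 296102) = 1/((291259 - 1*(-48)) + 296102) = 1/((291259 + 48) + 296102) = 1/(291307 + 296102) = 1/587409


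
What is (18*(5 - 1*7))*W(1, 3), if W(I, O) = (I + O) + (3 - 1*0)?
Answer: -252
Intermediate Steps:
W(I, O) = 3 + I + O (W(I, O) = (I + O) + (3 + 0) = (I + O) + 3 = 3 + I + O)
(18*(5 - 1*7))*W(1, 3) = (18*(5 - 1*7))*(3 + 1 + 3) = (18*(5 - 7))*7 = (18*(-2))*7 = -36*7 = -252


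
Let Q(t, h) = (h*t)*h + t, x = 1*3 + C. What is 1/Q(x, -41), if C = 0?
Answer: 1/5046 ≈ 0.00019818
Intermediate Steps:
x = 3 (x = 1*3 + 0 = 3 + 0 = 3)
Q(t, h) = t + t*h² (Q(t, h) = t*h² + t = t + t*h²)
1/Q(x, -41) = 1/(3*(1 + (-41)²)) = 1/(3*(1 + 1681)) = 1/(3*1682) = 1/5046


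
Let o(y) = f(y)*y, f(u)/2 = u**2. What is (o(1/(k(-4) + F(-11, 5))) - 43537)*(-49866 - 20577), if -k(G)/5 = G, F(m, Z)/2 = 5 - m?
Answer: 215613712874421/70304 ≈ 3.0669e+9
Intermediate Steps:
f(u) = 2*u**2
F(m, Z) = 10 - 2*m (F(m, Z) = 2*(5 - m) = 10 - 2*m)
k(G) = -5*G
o(y) = 2*y**3 (o(y) = (2*y**2)*y = 2*y**3)
(o(1/(k(-4) + F(-11, 5))) - 43537)*(-49866 - 20577) = (2*(1/(-5*(-4) + (10 - 2*(-11))))**3 - 43537)*(-49866 - 20577) = (2*(1/(20 + (10 + 22)))**3 - 43537)*(-70443) = (2*(1/(20 + 32))**3 - 43537)*(-70443) = (2*(1/52)**3 - 43537)*(-70443) = (2*(1/140608) - 43537)*(-70443) = (1/70304 - 43537)*(-70443) = -3060825247/70304*(-70443) = 215613712874421/70304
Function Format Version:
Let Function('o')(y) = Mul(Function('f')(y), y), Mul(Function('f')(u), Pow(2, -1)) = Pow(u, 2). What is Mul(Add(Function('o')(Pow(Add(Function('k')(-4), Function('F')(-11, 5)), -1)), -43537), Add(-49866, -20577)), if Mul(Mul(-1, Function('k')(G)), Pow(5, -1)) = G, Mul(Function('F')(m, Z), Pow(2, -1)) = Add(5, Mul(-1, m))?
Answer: Rational(215613712874421, 70304) ≈ 3.0669e+9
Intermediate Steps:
Function('f')(u) = Mul(2, Pow(u, 2))
Function('F')(m, Z) = Add(10, Mul(-2, m)) (Function('F')(m, Z) = Mul(2, Add(5, Mul(-1, m))) = Add(10, Mul(-2, m)))
Function('k')(G) = Mul(-5, G)
Function('o')(y) = Mul(2, Pow(y, 3)) (Function('o')(y) = Mul(Mul(2, Pow(y, 2)), y) = Mul(2, Pow(y, 3)))
Mul(Add(Function('o')(Pow(Add(Function('k')(-4), Function('F')(-11, 5)), -1)), -43537), Add(-49866, -20577)) = Mul(Add(Mul(2, Pow(Pow(Add(Mul(-5, -4), Add(10, Mul(-2, -11))), -1), 3)), -43537), Add(-49866, -20577)) = Mul(Add(Mul(2, Pow(Pow(Add(20, Add(10, 22)), -1), 3)), -43537), -70443) = Mul(Add(Mul(2, Pow(Pow(Add(20, 32), -1), 3)), -43537), -70443) = Mul(Add(Mul(2, Pow(Pow(52, -1), 3)), -43537), -70443) = Mul(Add(Mul(2, Pow(Rational(1, 52), 3)), -43537), -70443) = Mul(Add(Mul(2, Rational(1, 140608)), -43537), -70443) = Mul(Add(Rational(1, 70304), -43537), -70443) = Mul(Rational(-3060825247, 70304), -70443) = Rational(215613712874421, 70304)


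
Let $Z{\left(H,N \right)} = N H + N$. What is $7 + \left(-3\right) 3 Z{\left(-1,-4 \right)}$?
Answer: $7$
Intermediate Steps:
$Z{\left(H,N \right)} = N + H N$ ($Z{\left(H,N \right)} = H N + N = N + H N$)
$7 + \left(-3\right) 3 Z{\left(-1,-4 \right)} = 7 + \left(-3\right) 3 \left(- 4 \left(1 - 1\right)\right) = 7 - 9 \left(\left(-4\right) 0\right) = 7 - 0 = 7 + 0 = 7$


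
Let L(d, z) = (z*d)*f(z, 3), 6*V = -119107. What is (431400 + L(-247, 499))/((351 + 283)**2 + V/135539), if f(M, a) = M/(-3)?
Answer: 17023006337866/326884166597 ≈ 52.077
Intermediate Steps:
V = -119107/6 (V = (1/6)*(-119107) = -119107/6 ≈ -19851.)
f(M, a) = -M/3 (f(M, a) = M*(-1/3) = -M/3)
L(d, z) = -d*z**2/3 (L(d, z) = (z*d)*(-z/3) = (d*z)*(-z/3) = -d*z**2/3)
(431400 + L(-247, 499))/((351 + 283)**2 + V/135539) = (431400 - 1/3*(-247)*499**2)/((351 + 283)**2 - 119107/6/135539) = (431400 - 1/3*(-247)*249001)/(634**2 - 119107/6*1/135539) = (431400 + 61503247/3)/(401956 - 119107/813234) = 62797447/(3*(326884166597/813234)) = (62797447/3)*(813234/326884166597) = 17023006337866/326884166597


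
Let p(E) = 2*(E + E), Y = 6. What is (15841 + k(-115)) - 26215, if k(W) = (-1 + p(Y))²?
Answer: -9845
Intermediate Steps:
p(E) = 4*E (p(E) = 2*(2*E) = 4*E)
k(W) = 529 (k(W) = (-1 + 4*6)² = (-1 + 24)² = 23² = 529)
(15841 + k(-115)) - 26215 = (15841 + 529) - 26215 = 16370 - 26215 = -9845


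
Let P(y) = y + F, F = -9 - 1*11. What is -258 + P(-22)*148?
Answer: -6474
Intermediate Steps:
F = -20 (F = -9 - 11 = -20)
P(y) = -20 + y (P(y) = y - 20 = -20 + y)
-258 + P(-22)*148 = -258 + (-20 - 22)*148 = -258 - 42*148 = -258 - 6216 = -6474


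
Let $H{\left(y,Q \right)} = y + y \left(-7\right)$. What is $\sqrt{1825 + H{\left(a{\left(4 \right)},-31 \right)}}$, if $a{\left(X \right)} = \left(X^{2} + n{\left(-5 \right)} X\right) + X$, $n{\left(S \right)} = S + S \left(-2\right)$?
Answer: $\sqrt{1585} \approx 39.812$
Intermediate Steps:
$n{\left(S \right)} = - S$ ($n{\left(S \right)} = S - 2 S = - S$)
$a{\left(X \right)} = X^{2} + 6 X$ ($a{\left(X \right)} = \left(X^{2} + \left(-1\right) \left(-5\right) X\right) + X = \left(X^{2} + 5 X\right) + X = X^{2} + 6 X$)
$H{\left(y,Q \right)} = - 6 y$ ($H{\left(y,Q \right)} = y - 7 y = - 6 y$)
$\sqrt{1825 + H{\left(a{\left(4 \right)},-31 \right)}} = \sqrt{1825 - 6 \cdot 4 \left(6 + 4\right)} = \sqrt{1825 - 6 \cdot 4 \cdot 10} = \sqrt{1825 - 240} = \sqrt{1585}$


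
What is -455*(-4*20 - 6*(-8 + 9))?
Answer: 39130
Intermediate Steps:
-455*(-4*20 - 6*(-8 + 9)) = -455*(-80 - 6*1) = -455*(-80 - 6) = -455*(-86) = 39130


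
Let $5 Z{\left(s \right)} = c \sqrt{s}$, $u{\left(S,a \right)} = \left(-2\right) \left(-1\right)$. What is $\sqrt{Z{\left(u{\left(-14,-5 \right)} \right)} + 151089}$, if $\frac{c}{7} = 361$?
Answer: $\frac{\sqrt{3777225 + 12635 \sqrt{2}}}{5} \approx 389.62$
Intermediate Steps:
$c = 2527$ ($c = 7 \cdot 361 = 2527$)
$u{\left(S,a \right)} = 2$
$Z{\left(s \right)} = \frac{2527 \sqrt{s}}{5}$
$\sqrt{Z{\left(u{\left(-14,-5 \right)} \right)} + 151089} = \sqrt{\frac{2527 \sqrt{2}}{5} + 151089} = \sqrt{151089 + \frac{2527 \sqrt{2}}{5}}$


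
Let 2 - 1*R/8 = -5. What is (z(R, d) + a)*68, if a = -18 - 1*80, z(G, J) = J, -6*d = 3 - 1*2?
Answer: -20026/3 ≈ -6675.3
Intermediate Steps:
R = 56 (R = 16 - 8*(-5) = 16 + 40 = 56)
d = -⅙ (d = -(3 - 1*2)/6 = -(3 - 2)/6 = -⅙*1 = -⅙ ≈ -0.16667)
a = -98 (a = -18 - 80 = -98)
(z(R, d) + a)*68 = (-⅙ - 98)*68 = -589/6*68 = -20026/3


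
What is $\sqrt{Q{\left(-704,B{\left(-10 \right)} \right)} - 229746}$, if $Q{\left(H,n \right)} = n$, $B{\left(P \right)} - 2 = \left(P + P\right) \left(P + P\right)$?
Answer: $4 i \sqrt{14334} \approx 478.9 i$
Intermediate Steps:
$B{\left(P \right)} = 2 + 4 P^{2}$ ($B{\left(P \right)} = 2 + \left(P + P\right) \left(P + P\right) = 2 + 2 P 2 P = 2 + 4 P^{2}$)
$\sqrt{Q{\left(-704,B{\left(-10 \right)} \right)} - 229746} = \sqrt{\left(2 + 4 \left(-10\right)^{2}\right) - 229746} = \sqrt{\left(2 + 4 \cdot 100\right) - 229746} = \sqrt{\left(2 + 400\right) - 229746} = \sqrt{402 - 229746} = \sqrt{-229344} = 4 i \sqrt{14334}$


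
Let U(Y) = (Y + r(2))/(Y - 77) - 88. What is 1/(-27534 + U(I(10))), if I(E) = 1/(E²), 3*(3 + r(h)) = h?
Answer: -23097/637984637 ≈ -3.6203e-5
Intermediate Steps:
r(h) = -3 + h/3
I(E) = E⁻²
U(Y) = -88 + (-7/3 + Y)/(-77 + Y) (U(Y) = (Y + (-3 + (⅓)*2))/(Y - 77) - 88 = (Y + (-3 + ⅔))/(-77 + Y) - 88 = (Y - 7/3)/(-77 + Y) - 88 = (-7/3 + Y)/(-77 + Y) - 88 = -88 + (-7/3 + Y)/(-77 + Y))
1/(-27534 + U(I(10))) = 1/(-27534 + (20321 - 261/10²)/(3*(-77 + 10⁻²))) = 1/(-27534 + (20321 - 261*1/100)/(3*(-77 + 1/100))) = 1/(-27534 + (20321 - 261/100)/(3*(-7699/100))) = 1/(-27534 + (⅓)*(-100/7699)*(2031839/100)) = 1/(-27534 - 2031839/23097) = 1/(-637984637/23097) = -23097/637984637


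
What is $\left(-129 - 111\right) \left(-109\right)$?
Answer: $26160$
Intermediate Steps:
$\left(-129 - 111\right) \left(-109\right) = \left(-240\right) \left(-109\right) = 26160$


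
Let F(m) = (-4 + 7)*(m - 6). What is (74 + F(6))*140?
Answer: 10360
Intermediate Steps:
F(m) = -18 + 3*m (F(m) = 3*(-6 + m) = -18 + 3*m)
(74 + F(6))*140 = (74 + (-18 + 3*6))*140 = (74 + (-18 + 18))*140 = (74 + 0)*140 = 74*140 = 10360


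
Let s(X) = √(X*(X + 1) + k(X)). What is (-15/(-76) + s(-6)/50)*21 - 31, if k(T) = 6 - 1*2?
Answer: -2041/76 + 21*√34/50 ≈ -24.406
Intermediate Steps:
k(T) = 4 (k(T) = 6 - 2 = 4)
s(X) = √(4 + X*(1 + X)) (s(X) = √(X*(X + 1) + 4) = √(X*(1 + X) + 4) = √(4 + X*(1 + X)))
(-15/(-76) + s(-6)/50)*21 - 31 = (-15/(-76) + √(4 - 6 + (-6)²)/50)*21 - 31 = (-15*(-1/76) + √(4 - 6 + 36)*(1/50))*21 - 31 = (15/76 + √34*(1/50))*21 - 31 = (15/76 + √34/50)*21 - 31 = (315/76 + 21*√34/50) - 31 = -2041/76 + 21*√34/50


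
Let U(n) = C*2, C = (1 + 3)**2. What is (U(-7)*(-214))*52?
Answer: -356096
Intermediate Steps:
C = 16 (C = 4**2 = 16)
U(n) = 32 (U(n) = 16*2 = 32)
(U(-7)*(-214))*52 = (32*(-214))*52 = -6848*52 = -356096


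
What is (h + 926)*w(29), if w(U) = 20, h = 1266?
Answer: 43840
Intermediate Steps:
(h + 926)*w(29) = (1266 + 926)*20 = 2192*20 = 43840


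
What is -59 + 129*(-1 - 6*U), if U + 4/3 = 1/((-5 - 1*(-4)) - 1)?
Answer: 1231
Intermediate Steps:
U = -11/6 (U = -4/3 + 1/((-5 - 1*(-4)) - 1) = -4/3 + 1/((-5 + 4) - 1) = -4/3 + 1/(-1 - 1) = -4/3 + 1/(-2) = -4/3 - 1/2 = -11/6 ≈ -1.8333)
-59 + 129*(-1 - 6*U) = -59 + 129*(-1 - 6*(-11/6)) = -59 + 129*(-1 + 11) = -59 + 129*10 = -59 + 1290 = 1231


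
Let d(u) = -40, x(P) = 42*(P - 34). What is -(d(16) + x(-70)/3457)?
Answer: 142648/3457 ≈ 41.264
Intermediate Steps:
x(P) = -1428 + 42*P (x(P) = 42*(-34 + P) = -1428 + 42*P)
-(d(16) + x(-70)/3457) = -(-40 + (-1428 + 42*(-70))/3457) = -(-40 + (-1428 - 2940)*(1/3457)) = -(-40 - 4368*1/3457) = -(-40 - 4368/3457) = -1*(-142648/3457) = 142648/3457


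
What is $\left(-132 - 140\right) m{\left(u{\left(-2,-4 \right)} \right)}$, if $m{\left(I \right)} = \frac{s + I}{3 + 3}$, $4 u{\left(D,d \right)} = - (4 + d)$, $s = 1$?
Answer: $- \frac{136}{3} \approx -45.333$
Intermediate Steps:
$u{\left(D,d \right)} = -1 - \frac{d}{4}$ ($u{\left(D,d \right)} = \frac{\left(-1\right) \left(4 + d\right)}{4} = \frac{-4 - d}{4} = -1 - \frac{d}{4}$)
$m{\left(I \right)} = \frac{1}{6} + \frac{I}{6}$ ($m{\left(I \right)} = \frac{1 + I}{3 + 3} = \frac{1 + I}{6} = \left(1 + I\right) \frac{1}{6} = \frac{1}{6} + \frac{I}{6}$)
$\left(-132 - 140\right) m{\left(u{\left(-2,-4 \right)} \right)} = \left(-132 - 140\right) \left(\frac{1}{6} + \frac{-1 - -1}{6}\right) = - 272 \left(\frac{1}{6} + \frac{-1 + 1}{6}\right) = - 272 \left(\frac{1}{6} + \frac{1}{6} \cdot 0\right) = - 272 \left(\frac{1}{6} + 0\right) = \left(-272\right) \frac{1}{6} = - \frac{136}{3}$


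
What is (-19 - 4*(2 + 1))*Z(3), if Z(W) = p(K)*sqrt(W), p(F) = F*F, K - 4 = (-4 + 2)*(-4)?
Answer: -4464*sqrt(3) ≈ -7731.9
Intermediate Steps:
K = 12 (K = 4 + (-4 + 2)*(-4) = 4 - 2*(-4) = 4 + 8 = 12)
p(F) = F**2
Z(W) = 144*sqrt(W) (Z(W) = 12**2*sqrt(W) = 144*sqrt(W))
(-19 - 4*(2 + 1))*Z(3) = (-19 - 4*(2 + 1))*(144*sqrt(3)) = (-19 - 4*3)*(144*sqrt(3)) = (-19 - 1*12)*(144*sqrt(3)) = (-19 - 12)*(144*sqrt(3)) = -4464*sqrt(3)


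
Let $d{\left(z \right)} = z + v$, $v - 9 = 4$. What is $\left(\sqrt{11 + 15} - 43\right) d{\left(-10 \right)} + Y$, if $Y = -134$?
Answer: $-263 + 3 \sqrt{26} \approx -247.7$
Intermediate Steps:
$v = 13$ ($v = 9 + 4 = 13$)
$d{\left(z \right)} = 13 + z$ ($d{\left(z \right)} = z + 13 = 13 + z$)
$\left(\sqrt{11 + 15} - 43\right) d{\left(-10 \right)} + Y = \left(\sqrt{11 + 15} - 43\right) \left(13 - 10\right) - 134 = \left(\sqrt{26} - 43\right) 3 - 134 = \left(-43 + \sqrt{26}\right) 3 - 134 = \left(-129 + 3 \sqrt{26}\right) - 134 = -263 + 3 \sqrt{26}$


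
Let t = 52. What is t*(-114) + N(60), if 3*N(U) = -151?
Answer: -17935/3 ≈ -5978.3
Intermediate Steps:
N(U) = -151/3 (N(U) = (⅓)*(-151) = -151/3)
t*(-114) + N(60) = 52*(-114) - 151/3 = -5928 - 151/3 = -17935/3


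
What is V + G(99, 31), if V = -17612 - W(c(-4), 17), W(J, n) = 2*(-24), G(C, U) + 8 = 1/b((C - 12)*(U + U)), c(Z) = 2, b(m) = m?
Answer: -94783367/5394 ≈ -17572.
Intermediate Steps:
G(C, U) = -8 + 1/(2*U*(-12 + C)) (G(C, U) = -8 + 1/((C - 12)*(U + U)) = -8 + 1/((-12 + C)*(2*U)) = -8 + 1/(2*U*(-12 + C)))
W(J, n) = -48
V = -17564 (V = -17612 - 1*(-48) = -17612 + 48 = -17564)
V + G(99, 31) = -17564 + (½)*(1 + 192*31 - 16*99*31)/(31*(-12 + 99)) = -17564 + (½)*(1/31)*(1 + 5952 - 49104)/87 = -17564 + (½)*(1/31)*(1/87)*(-43151) = -17564 - 43151/5394 = -94783367/5394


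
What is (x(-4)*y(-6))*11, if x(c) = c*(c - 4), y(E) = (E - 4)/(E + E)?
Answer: 880/3 ≈ 293.33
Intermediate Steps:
y(E) = (-4 + E)/(2*E) (y(E) = (-4 + E)/((2*E)) = (-4 + E)*(1/(2*E)) = (-4 + E)/(2*E))
x(c) = c*(-4 + c)
(x(-4)*y(-6))*11 = ((-4*(-4 - 4))*((½)*(-4 - 6)/(-6)))*11 = ((-4*(-8))*((½)*(-⅙)*(-10)))*11 = (32*(⅚))*11 = (80/3)*11 = 880/3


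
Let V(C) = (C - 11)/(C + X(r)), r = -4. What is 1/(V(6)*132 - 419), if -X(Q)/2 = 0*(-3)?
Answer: -1/529 ≈ -0.0018904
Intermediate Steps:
X(Q) = 0 (X(Q) = -0*(-3) = -2*0 = 0)
V(C) = (-11 + C)/C (V(C) = (C - 11)/(C + 0) = (-11 + C)/C)
1/(V(6)*132 - 419) = 1/(((-11 + 6)/6)*132 - 419) = 1/(((1/6)*(-5))*132 - 419) = 1/(-5/6*132 - 419) = 1/(-110 - 419) = 1/(-529) = -1/529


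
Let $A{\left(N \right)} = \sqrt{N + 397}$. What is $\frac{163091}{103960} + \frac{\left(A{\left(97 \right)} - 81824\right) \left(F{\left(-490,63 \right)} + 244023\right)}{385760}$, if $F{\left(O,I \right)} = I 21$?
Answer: $- \frac{13043462207423}{250647560} + \frac{122673 \sqrt{494}}{192880} \approx -52025.0$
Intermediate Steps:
$F{\left(O,I \right)} = 21 I$
$A{\left(N \right)} = \sqrt{397 + N}$
$\frac{163091}{103960} + \frac{\left(A{\left(97 \right)} - 81824\right) \left(F{\left(-490,63 \right)} + 244023\right)}{385760} = \frac{163091}{103960} + \frac{\left(\sqrt{397 + 97} - 81824\right) \left(21 \cdot 63 + 244023\right)}{385760} = 163091 \cdot \frac{1}{103960} + \left(\sqrt{494} - 81824\right) \left(1323 + 244023\right) \frac{1}{385760} = \frac{163091}{103960} + \left(-81824 + \sqrt{494}\right) 245346 \cdot \frac{1}{385760} = \frac{163091}{103960} + \left(-20075191104 + 245346 \sqrt{494}\right) \frac{1}{385760} = \frac{163091}{103960} - \left(\frac{627349722}{12055} - \frac{122673 \sqrt{494}}{192880}\right) = - \frac{13043462207423}{250647560} + \frac{122673 \sqrt{494}}{192880}$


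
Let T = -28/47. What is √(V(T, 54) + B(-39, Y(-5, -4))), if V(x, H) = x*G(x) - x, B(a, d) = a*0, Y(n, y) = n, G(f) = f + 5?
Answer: 8*I*√70/47 ≈ 1.4241*I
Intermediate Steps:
G(f) = 5 + f
B(a, d) = 0
T = -28/47 (T = -28*1/47 = -28/47 ≈ -0.59575)
V(x, H) = -x + x*(5 + x) (V(x, H) = x*(5 + x) - x = -x + x*(5 + x))
√(V(T, 54) + B(-39, Y(-5, -4))) = √(-28*(4 - 28/47)/47 + 0) = √(-28/47*160/47 + 0) = √(-4480/2209 + 0) = √(-4480/2209) = 8*I*√70/47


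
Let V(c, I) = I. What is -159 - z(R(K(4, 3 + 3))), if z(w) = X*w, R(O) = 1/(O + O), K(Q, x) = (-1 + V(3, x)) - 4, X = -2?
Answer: -158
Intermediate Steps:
K(Q, x) = -5 + x (K(Q, x) = (-1 + x) - 4 = -5 + x)
R(O) = 1/(2*O)
z(w) = -2*w
-159 - z(R(K(4, 3 + 3))) = -159 - (-2)*1/(2*(-5 + (3 + 3))) = -159 - (-2)*1/(2*(-5 + 6)) = -159 - (-2)*(½)/1 = -159 - (-2)*(½)*1 = -159 - (-2)/2 = -159 - 1*(-1) = -159 + 1 = -158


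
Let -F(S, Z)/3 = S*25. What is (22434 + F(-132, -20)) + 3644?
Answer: 35978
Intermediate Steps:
F(S, Z) = -75*S (F(S, Z) = -3*S*25 = -75*S)
(22434 + F(-132, -20)) + 3644 = (22434 - 75*(-132)) + 3644 = (22434 + 9900) + 3644 = 32334 + 3644 = 35978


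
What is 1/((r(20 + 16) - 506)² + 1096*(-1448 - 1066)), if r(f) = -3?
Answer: -1/2496263 ≈ -4.0060e-7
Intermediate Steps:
1/((r(20 + 16) - 506)² + 1096*(-1448 - 1066)) = 1/((-3 - 506)² + 1096*(-1448 - 1066)) = 1/((-509)² + 1096*(-2514)) = 1/(259081 - 2755344) = 1/(-2496263) = -1/2496263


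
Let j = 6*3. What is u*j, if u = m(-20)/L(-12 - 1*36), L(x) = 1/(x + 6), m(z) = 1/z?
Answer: 189/5 ≈ 37.800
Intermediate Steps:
j = 18
L(x) = 1/(6 + x)
u = 21/10 (u = 1/((-20)*(1/(6 + (-12 - 1*36)))) = -1/(20*(1/(6 + (-12 - 36)))) = -1/(20*(1/(6 - 48))) = -1/(20*(1/(-42))) = -1/(20*(-1/42)) = -1/20*(-42) = 21/10 ≈ 2.1000)
u*j = (21/10)*18 = 189/5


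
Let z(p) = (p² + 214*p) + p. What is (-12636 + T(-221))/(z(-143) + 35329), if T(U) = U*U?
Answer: 36205/25033 ≈ 1.4463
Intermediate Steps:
T(U) = U²
z(p) = p² + 215*p
(-12636 + T(-221))/(z(-143) + 35329) = (-12636 + (-221)²)/(-143*(215 - 143) + 35329) = (-12636 + 48841)/(-143*72 + 35329) = 36205/(-10296 + 35329) = 36205/25033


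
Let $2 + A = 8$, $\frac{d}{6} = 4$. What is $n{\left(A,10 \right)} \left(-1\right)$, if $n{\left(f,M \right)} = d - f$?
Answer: $-18$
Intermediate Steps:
$d = 24$ ($d = 6 \cdot 4 = 24$)
$A = 6$ ($A = -2 + 8 = 6$)
$n{\left(f,M \right)} = 24 - f$
$n{\left(A,10 \right)} \left(-1\right) = \left(24 - 6\right) \left(-1\right) = 18 \left(-1\right) = -18$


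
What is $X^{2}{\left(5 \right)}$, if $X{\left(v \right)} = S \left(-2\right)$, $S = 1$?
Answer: $4$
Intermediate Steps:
$X{\left(v \right)} = -2$ ($X{\left(v \right)} = 1 \left(-2\right) = -2$)
$X^{2}{\left(5 \right)} = \left(-2\right)^{2} = 4$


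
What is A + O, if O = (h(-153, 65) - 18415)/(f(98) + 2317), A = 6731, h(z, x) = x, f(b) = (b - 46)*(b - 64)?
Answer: 5495557/817 ≈ 6726.5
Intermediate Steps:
f(b) = (-64 + b)*(-46 + b) (f(b) = (-46 + b)*(-64 + b) = (-64 + b)*(-46 + b))
O = -3670/817 (O = (65 - 18415)/((2944 + 98**2 - 110*98) + 2317) = -18350/((2944 + 9604 - 10780) + 2317) = -18350/(1768 + 2317) = -18350/4085 = -18350*1/4085 = -3670/817 ≈ -4.4920)
A + O = 6731 - 3670/817 = 5495557/817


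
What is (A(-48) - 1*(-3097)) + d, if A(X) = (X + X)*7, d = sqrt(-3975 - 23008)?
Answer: 2425 + 11*I*sqrt(223) ≈ 2425.0 + 164.27*I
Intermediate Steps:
d = 11*I*sqrt(223) (d = sqrt(-26983) = 11*I*sqrt(223) ≈ 164.27*I)
A(X) = 14*X (A(X) = (2*X)*7 = 14*X)
(A(-48) - 1*(-3097)) + d = (14*(-48) - 1*(-3097)) + 11*I*sqrt(223) = (-672 + 3097) + 11*I*sqrt(223) = 2425 + 11*I*sqrt(223)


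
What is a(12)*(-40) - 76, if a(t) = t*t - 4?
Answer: -5676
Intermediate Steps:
a(t) = -4 + t² (a(t) = t² - 4 = -4 + t²)
a(12)*(-40) - 76 = (-4 + 12²)*(-40) - 76 = (-4 + 144)*(-40) - 76 = 140*(-40) - 76 = -5600 - 76 = -5676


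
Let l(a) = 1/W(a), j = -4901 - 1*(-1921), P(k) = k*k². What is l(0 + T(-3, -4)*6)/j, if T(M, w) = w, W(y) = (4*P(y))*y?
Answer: -1/3954769920 ≈ -2.5286e-10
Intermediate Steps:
P(k) = k³
W(y) = 4*y⁴ (W(y) = (4*y³)*y = 4*y⁴)
j = -2980 (j = -4901 + 1921 = -2980)
l(a) = 1/(4*a⁴)
l(0 + T(-3, -4)*6)/j = (1/(4*(0 - 4*6)⁴))/(-2980) = (1/(4*(0 - 24)⁴))*(-1/2980) = ((¼)/(-24)⁴)*(-1/2980) = ((¼)*(1/331776))*(-1/2980) = (1/1327104)*(-1/2980) = -1/3954769920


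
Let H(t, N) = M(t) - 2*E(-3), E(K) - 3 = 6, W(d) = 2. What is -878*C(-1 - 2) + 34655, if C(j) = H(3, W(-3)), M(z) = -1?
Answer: 51337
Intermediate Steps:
E(K) = 9 (E(K) = 3 + 6 = 9)
H(t, N) = -19 (H(t, N) = -1 - 2*9 = -1 - 18 = -19)
C(j) = -19
-878*C(-1 - 2) + 34655 = -878*(-19) + 34655 = 16682 + 34655 = 51337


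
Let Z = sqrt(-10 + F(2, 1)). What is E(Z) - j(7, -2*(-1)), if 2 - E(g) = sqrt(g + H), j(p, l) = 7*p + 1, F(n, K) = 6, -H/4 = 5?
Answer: -48 - sqrt(-20 + 2*I) ≈ -48.223 - 4.4777*I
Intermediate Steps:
H = -20 (H = -4*5 = -20)
j(p, l) = 1 + 7*p
Z = 2*I (Z = sqrt(-10 + 6) = sqrt(-4) = 2*I ≈ 2.0*I)
E(g) = 2 - sqrt(-20 + g) (E(g) = 2 - sqrt(g - 20) = 2 - sqrt(-20 + g))
E(Z) - j(7, -2*(-1)) = (2 - sqrt(-20 + 2*I)) - (1 + 7*7) = (2 - sqrt(-20 + 2*I)) - (1 + 49) = (2 - sqrt(-20 + 2*I)) - 1*50 = (2 - sqrt(-20 + 2*I)) - 50 = -48 - sqrt(-20 + 2*I)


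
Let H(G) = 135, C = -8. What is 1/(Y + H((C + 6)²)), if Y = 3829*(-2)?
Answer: -1/7523 ≈ -0.00013293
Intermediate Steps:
Y = -7658
1/(Y + H((C + 6)²)) = 1/(-7658 + 135) = 1/(-7523) = -1/7523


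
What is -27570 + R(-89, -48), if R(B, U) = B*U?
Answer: -23298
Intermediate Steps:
-27570 + R(-89, -48) = -27570 - 89*(-48) = -27570 + 4272 = -23298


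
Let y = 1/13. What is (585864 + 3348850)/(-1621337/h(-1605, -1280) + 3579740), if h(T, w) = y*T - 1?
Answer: 6366367252/5813096701 ≈ 1.0952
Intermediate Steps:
y = 1/13 ≈ 0.076923
h(T, w) = -1 + T/13 (h(T, w) = T/13 - 1 = -1 + T/13)
(585864 + 3348850)/(-1621337/h(-1605, -1280) + 3579740) = (585864 + 3348850)/(-1621337/(-1 + (1/13)*(-1605)) + 3579740) = 3934714/(-1621337/(-1 - 1605/13) + 3579740) = 3934714/(-1621337/(-1618/13) + 3579740) = 3934714/(-1621337*(-13/1618) + 3579740) = 3934714/(21077381/1618 + 3579740) = 3934714/(5813096701/1618) = 3934714*(1618/5813096701) = 6366367252/5813096701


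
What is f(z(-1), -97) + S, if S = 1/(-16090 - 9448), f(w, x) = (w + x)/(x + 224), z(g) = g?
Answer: -2502851/3243326 ≈ -0.77169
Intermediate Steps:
f(w, x) = (w + x)/(224 + x)
S = -1/25538 (S = 1/(-25538) = -1/25538 ≈ -3.9157e-5)
f(z(-1), -97) + S = (-1 - 97)/(224 - 97) - 1/25538 = -98/127 - 1/25538 = -2502851/3243326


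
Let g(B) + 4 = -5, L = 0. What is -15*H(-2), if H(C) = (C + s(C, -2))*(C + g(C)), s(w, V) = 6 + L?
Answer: 660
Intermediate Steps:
s(w, V) = 6 (s(w, V) = 6 + 0 = 6)
g(B) = -9 (g(B) = -4 - 5 = -9)
H(C) = (-9 + C)*(6 + C) (H(C) = (C + 6)*(C - 9) = (6 + C)*(-9 + C) = (-9 + C)*(6 + C))
-15*H(-2) = -15*(-54 + (-2)² - 3*(-2)) = -15*(-54 + 4 + 6) = -15*(-44) = 660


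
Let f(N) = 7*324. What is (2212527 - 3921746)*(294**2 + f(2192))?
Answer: -151614562176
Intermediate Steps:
f(N) = 2268
(2212527 - 3921746)*(294**2 + f(2192)) = (2212527 - 3921746)*(294**2 + 2268) = -1709219*(86436 + 2268) = -1709219*88704 = -151614562176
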